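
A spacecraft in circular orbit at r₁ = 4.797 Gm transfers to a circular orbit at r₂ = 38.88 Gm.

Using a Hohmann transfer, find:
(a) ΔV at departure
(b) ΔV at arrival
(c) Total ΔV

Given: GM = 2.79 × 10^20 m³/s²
r₁ = 4.797 Gm = 4.797 × 10^9 m
r₂ = 38.88 Gm = 3.888 × 10^10 m
GM = 2.79 × 10^20 m³/s²
Transfer ellipse: a_t = (r₁ + r₂)/2 = 2.18385 × 10^10 m
Circular speed at r₁: v₁ = √(GM/r₁) = 241167 m/s
Transfer speed at r₁ (periapsis): v₁ₜ = √(GM(2/r₁ − 1/a_t)) = 321787 m/s
(a) ΔV₁ = v₁ₜ − v₁ = 80620.7 m/s ≈ 80.62 km/s
Circular speed at r₂: v₂ = √(GM/r₂) = 84710.8 m/s
Transfer speed at r₂ (apoapsis): v₂ₜ = √(GM(2/r₂ − 1/a_t)) = 39702 m/s
(b) ΔV₂ = v₂ − v₂ₜ = 45008.8 m/s ≈ 45.01 km/s
(c) ΔV_total = ΔV₁ + ΔV₂ = 125630 m/s ≈ 125.6 km/s

Final answer:
(a) ΔV₁ = 80.62 km/s
(b) ΔV₂ = 45.01 km/s
(c) ΔV_total = 125.6 km/s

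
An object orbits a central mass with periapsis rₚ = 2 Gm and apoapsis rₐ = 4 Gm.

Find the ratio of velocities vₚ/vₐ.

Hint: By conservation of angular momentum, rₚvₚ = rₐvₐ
rₚ = 2 Gm = 2 × 10^9 m
rₐ = 4 Gm = 4 × 10^9 m
rₚvₚ = rₐvₐ  ⇒  vₚ/vₐ = rₐ/rₚ
vₚ/vₐ = (4 × 10^9) / (2 × 10^9) = 2

Final answer: vₚ/vₐ = 2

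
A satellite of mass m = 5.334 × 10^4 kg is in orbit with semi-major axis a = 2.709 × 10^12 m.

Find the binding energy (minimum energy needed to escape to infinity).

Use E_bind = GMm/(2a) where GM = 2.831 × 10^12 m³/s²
a = 2.709 × 10^12 m
GM = 2.831 × 10^12 m³/s²
m = 5.334 × 10^4 kg
GMm = 2.831 × 10^12 × 53340 = 1.51006 × 10^17 m³·kg/s²
2a = 5.418 × 10^12 m
E_bind = GMm/(2a) = 27871.1 J ≈ 27.87 kJ

Final answer: 27.87 kJ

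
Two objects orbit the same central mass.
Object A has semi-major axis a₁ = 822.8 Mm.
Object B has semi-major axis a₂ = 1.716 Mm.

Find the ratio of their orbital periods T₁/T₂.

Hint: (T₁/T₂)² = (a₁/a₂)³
a₁ = 822.8 Mm = 8.228 × 10^8 m
a₂ = 1.716 Mm = 1.716 × 10^6 m
a₁/a₂ = 479.487
T₁/T₂ = (a₁/a₂)^(3/2) = (479.487)^1.5 = 10499.4

Final answer: T₁/T₂ = 1.05 × 10^4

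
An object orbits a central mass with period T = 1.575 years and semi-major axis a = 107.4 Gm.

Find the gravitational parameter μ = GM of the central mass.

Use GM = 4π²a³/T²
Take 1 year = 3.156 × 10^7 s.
T = 1.575 years = 4.9707 × 10^7 s
a = 107.4 Gm = 1.074 × 10^11 m
a³ = 1.23883 × 10^33 m³
T² = 2.47079 × 10^15 s²
GM = 4π² × (1.23883 × 10^33) / (2.47079 × 10^15) = 1.97942 × 10^19 m³/s²
GM ≈ 1.979 × 10^19 m³/s²

Final answer: GM = 1.979 × 10^19 m³/s²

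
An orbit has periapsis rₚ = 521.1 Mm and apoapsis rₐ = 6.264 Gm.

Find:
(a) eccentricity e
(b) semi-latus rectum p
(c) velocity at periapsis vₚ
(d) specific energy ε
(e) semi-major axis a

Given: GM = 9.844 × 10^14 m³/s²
rₚ = 521.1 Mm = 5.211 × 10^8 m
rₐ = 6.264 Gm = 6.264 × 10^9 m
GM = 9.844 × 10^14 m³/s²
a = (rₚ + rₐ)/2 = 3.39255 × 10^9 m
e = (rₐ − rₚ)/(rₐ + rₚ) = (5.7429 × 10^9) / (6.7851 × 10^9) = 0.846399
(a) e = 0.846399 ≈ 0.8464
(b) 1 − e² = 0.283609;  p = a(1 − e²) = 3.39255 × 10^9 × 0.283609 = 9.62158 × 10^8 m ≈ 962.2 Mm
(c) vₚ² = GM (2/rₚ − 1/a) = 9.844 × 10^14 × (3.83803 × 10^-9 − 2.94764 × 10^-10) = 3.488 × 10^6 m²/s²;  vₚ = 1867.62 m/s ≈ 1.868 km/s
(d) 2a = 6.7851 × 10^9 m;  ε = −GM/(2a) = -145083 J/kg ≈ -145.1 kJ/kg
(e) a = 3.39255 × 10^9 m ≈ 3.393 Gm

Final answer:
(a) eccentricity e = 0.8464
(b) semi-latus rectum p = 962.2 Mm
(c) velocity at periapsis vₚ = 1.868 km/s
(d) specific energy ε = -145.1 kJ/kg
(e) semi-major axis a = 3.393 Gm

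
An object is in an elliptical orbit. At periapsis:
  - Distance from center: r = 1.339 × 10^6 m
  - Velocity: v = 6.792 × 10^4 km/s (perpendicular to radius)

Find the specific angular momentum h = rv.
r = 1.339 × 10^6 m
v = 6.792 × 10^4 km/s = 6.792 × 10^7 m/s
h = rv = 1.339 × 10^6 × 6.792 × 10^7 = 9.09449 × 10^13 m²/s ≈ 9.094 × 10^13 m²/s

Final answer: h = 9.094 × 10^13 m²/s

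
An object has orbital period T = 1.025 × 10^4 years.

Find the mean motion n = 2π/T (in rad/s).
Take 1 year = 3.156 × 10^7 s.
T = 1.025 × 10^4 years = 3.2349 × 10^11 s
n = 2π / (3.2349 × 10^11 s) = 1.94231 × 10^-11 rad/s ≈ 1.942 × 10^-11 rad/s

Final answer: n = 1.942 × 10^-11 rad/s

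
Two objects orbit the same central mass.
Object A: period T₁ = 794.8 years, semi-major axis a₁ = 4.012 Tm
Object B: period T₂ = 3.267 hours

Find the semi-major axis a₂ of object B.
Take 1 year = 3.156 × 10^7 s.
T₁ = 794.8 years = 2.50839 × 10^10 s
T₂ = 3.267 hours = 11761.2 s
a₁ = 4.012 Tm = 4.012 × 10^12 m
Kepler's third law: (T₂/T₁)² = (a₂/a₁)³  ⇒  a₂ = a₁ (T₂/T₁)^(2/3)
T₂/T₁ = 4.68875 × 10^-7
(T₂/T₁)^(2/3) = 6.03538 × 10^-5
a₂ = 4.012 × 10^12 m × 6.03538 × 10^-5 = 2.42139 × 10^8 m ≈ 242.1 Mm

Final answer: a₂ = 242.1 Mm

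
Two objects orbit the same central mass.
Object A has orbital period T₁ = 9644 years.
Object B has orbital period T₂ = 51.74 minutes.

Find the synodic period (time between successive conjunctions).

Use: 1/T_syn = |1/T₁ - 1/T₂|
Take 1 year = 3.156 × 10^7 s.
T₁ = 9644 years = 3.04365 × 10^11 s
T₂ = 51.74 minutes = 3104.4 s
1/T₁ = 3.28553 × 10^-12 s⁻¹
1/T₂ = 0.000322123 s⁻¹
|1/T₁ − 1/T₂| = 0.000322123 s⁻¹
T_syn = 1 / |1/T₁ − 1/T₂| = 3104.4 s ≈ 51.74 minutes

Final answer: T_syn = 51.74 minutes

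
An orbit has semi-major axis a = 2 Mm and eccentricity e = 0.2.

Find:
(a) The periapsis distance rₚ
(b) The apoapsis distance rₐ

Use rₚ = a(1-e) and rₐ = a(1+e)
a = 2 Mm = 2 × 10^6 m
e = 0.2:  1 − e = 0.8,  1 + e = 1.2
(a) rₚ = a(1 − e) = 2 × 10^6 m × 0.8 = 1.6 × 10^6 m ≈ 1.6 Mm
(b) rₐ = a(1 + e) = 2 × 10^6 m × 1.2 = 2.4 × 10^6 m ≈ 2.4 Mm

Final answer:
(a) rₚ = 1.6 Mm
(b) rₐ = 2.4 Mm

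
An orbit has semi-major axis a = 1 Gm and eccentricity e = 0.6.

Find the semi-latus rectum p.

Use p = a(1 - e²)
a = 1 Gm = 1 × 10^9 m
e = 0.6,  e² = 0.36,  1 − e² = 0.64
p = a(1 − e²) = 1 × 10^9 m × 0.64 = 6.4 × 10^8 m ≈ 640 Mm

Final answer: p = 640 Mm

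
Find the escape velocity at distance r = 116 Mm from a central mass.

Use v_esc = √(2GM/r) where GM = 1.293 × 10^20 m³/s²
r = 116 Mm = 1.16 × 10^8 m
GM = 1.293 × 10^20 m³/s²
2GM/r = 2 × (1.293 × 10^20) / (1.16 × 10^8) = 2.22931 × 10^12 m²/s²
v_esc = √(2GM/r) = 1.49309 × 10^6 m/s ≈ 1493 km/s

Final answer: 1493 km/s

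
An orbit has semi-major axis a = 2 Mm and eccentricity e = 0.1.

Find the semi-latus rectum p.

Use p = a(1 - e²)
a = 2 Mm = 2 × 10^6 m
e = 0.1,  e² = 0.01,  1 − e² = 0.99
p = a(1 − e²) = 2 × 10^6 m × 0.99 = 1.98 × 10^6 m ≈ 1.98 Mm

Final answer: p = 1.98 Mm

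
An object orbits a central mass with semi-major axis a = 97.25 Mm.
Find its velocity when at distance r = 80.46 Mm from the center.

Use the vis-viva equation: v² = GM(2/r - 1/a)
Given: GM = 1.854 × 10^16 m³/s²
a = 97.25 Mm = 9.725 × 10^7 m
r = 80.46 Mm = 8.046 × 10^7 m
GM = 1.854 × 10^16 m³/s²
2/r − 1/a = 2.48571 × 10^-8 − 1.02828 × 10^-8 = 1.45743 × 10^-8 m⁻¹
v² = GM (2/r − 1/a) = 2.70207 × 10^8 m²/s²
v = 16438 m/s ≈ 16.44 km/s

Final answer: 16.44 km/s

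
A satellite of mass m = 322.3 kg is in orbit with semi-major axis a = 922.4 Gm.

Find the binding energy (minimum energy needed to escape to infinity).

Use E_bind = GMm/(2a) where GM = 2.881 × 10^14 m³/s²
a = 922.4 Gm = 9.224 × 10^11 m
GM = 2.881 × 10^14 m³/s²
m = 322.3 kg
GMm = 2.881 × 10^14 × 322.3 = 9.28546 × 10^16 m³·kg/s²
2a = 1.8448 × 10^12 m
E_bind = GMm/(2a) = 50333.2 J ≈ 50.33 kJ

Final answer: 50.33 kJ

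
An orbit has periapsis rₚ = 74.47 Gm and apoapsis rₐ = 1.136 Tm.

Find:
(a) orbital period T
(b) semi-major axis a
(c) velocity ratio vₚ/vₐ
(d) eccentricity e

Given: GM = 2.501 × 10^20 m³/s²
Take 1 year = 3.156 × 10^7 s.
rₚ = 74.47 Gm = 7.447 × 10^10 m
rₐ = 1.136 Tm = 1.136 × 10^12 m
GM = 2.501 × 10^20 m³/s²
a = (rₚ + rₐ)/2 = 6.05235 × 10^11 m
e = (rₐ − rₚ)/(rₐ + rₚ) = (1.06153 × 10^12) / (1.21047 × 10^12) = 0.876957
(a) a³ = 2.21703 × 10^35 m³;  T = 2π √(a³/GM) = 2π × 2.97735 × 10^7 s = 1.87072 × 10^8 s ≈ 5.928 years
(b) a = 6.05235 × 10^11 m ≈ 605.2 Gm
(c) vₚ/vₐ = rₐ/rₚ (angular momentum) = (1.136 × 10^12) / (7.447 × 10^10) = 15.2545 ≈ 15.25
(d) e = 0.876957 ≈ 0.877

Final answer:
(a) orbital period T = 5.928 years
(b) semi-major axis a = 605.2 Gm
(c) velocity ratio vₚ/vₐ = 15.25
(d) eccentricity e = 0.877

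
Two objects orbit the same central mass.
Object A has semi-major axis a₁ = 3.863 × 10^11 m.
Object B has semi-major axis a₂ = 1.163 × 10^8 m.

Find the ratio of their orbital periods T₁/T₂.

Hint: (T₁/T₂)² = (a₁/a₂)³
a₁ = 3.863 × 10^11 m
a₂ = 1.163 × 10^8 m
a₁/a₂ = 3321.58
T₁/T₂ = (a₁/a₂)^(3/2) = (3321.58)^1.5 = 191433

Final answer: T₁/T₂ = 1.914 × 10^5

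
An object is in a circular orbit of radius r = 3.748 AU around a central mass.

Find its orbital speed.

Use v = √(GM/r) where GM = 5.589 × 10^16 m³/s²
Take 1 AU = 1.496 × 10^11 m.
r = 3.748 AU = 5.60701 × 10^11 m
GM = 5.589 × 10^16 m³/s²
GM/r = (5.589 × 10^16) / (5.60701 × 10^11) = 99678.8 m²/s²
v = √(GM/r) = 315.72 m/s ≈ 315.7 m/s

Final answer: 315.7 m/s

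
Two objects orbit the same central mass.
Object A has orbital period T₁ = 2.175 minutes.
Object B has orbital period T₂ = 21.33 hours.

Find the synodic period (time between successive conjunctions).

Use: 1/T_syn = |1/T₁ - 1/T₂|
T₁ = 2.175 minutes = 130.5 s
T₂ = 21.33 hours = 76788 s
1/T₁ = 0.00766284 s⁻¹
1/T₂ = 1.30229 × 10^-5 s⁻¹
|1/T₁ − 1/T₂| = 0.00764981 s⁻¹
T_syn = 1 / |1/T₁ − 1/T₂| = 130.722 s ≈ 2.179 minutes

Final answer: T_syn = 2.179 minutes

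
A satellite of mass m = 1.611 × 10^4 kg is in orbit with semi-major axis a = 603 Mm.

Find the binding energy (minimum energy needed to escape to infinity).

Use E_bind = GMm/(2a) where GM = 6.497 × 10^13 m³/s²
a = 603 Mm = 6.03 × 10^8 m
GM = 6.497 × 10^13 m³/s²
m = 1.611 × 10^4 kg
GMm = 6.497 × 10^13 × 16110 = 1.04667 × 10^18 m³·kg/s²
2a = 1.206 × 10^9 m
E_bind = GMm/(2a) = 8.67883 × 10^8 J ≈ 867.9 MJ

Final answer: 867.9 MJ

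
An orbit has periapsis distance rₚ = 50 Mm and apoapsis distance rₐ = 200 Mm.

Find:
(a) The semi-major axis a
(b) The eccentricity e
rₚ = 50 Mm = 5 × 10^7 m
rₐ = 200 Mm = 2 × 10^8 m
(a) a = (rₚ + rₐ)/2 = 1.25 × 10^8 m ≈ 125 Mm
(b) e = (rₐ − rₚ)/(rₐ + rₚ) = (1.5 × 10^8) / (2.5 × 10^8) = 0.6

Final answer:
(a) a = 125 Mm
(b) e = 0.6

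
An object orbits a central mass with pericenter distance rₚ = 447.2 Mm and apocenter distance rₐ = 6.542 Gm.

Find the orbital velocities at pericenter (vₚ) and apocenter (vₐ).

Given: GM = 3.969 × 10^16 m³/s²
rₚ = 447.2 Mm = 4.472 × 10^8 m
rₐ = 6.542 Gm = 6.542 × 10^9 m
GM = 3.969 × 10^16 m³/s²
a = (rₚ + rₐ)/2 = 3.4946 × 10^9 m
Vis-viva: v² = GM (2/r − 1/a)
vₚ² = 3.969 × 10^16 × (4.47227 × 10^-9 − 2.86156 × 10^-10) = 1.66147 × 10^8 m²/s²
vₚ = 12889.8 m/s ≈ 12.89 km/s
vₐ² = 3.969 × 10^16 × (3.05717 × 10^-10 − 2.86156 × 10^-10) = 776381 m²/s²
vₐ = 881.125 m/s ≈ 881.1 m/s

Final answer: vₚ = 12.89 km/s, vₐ = 881.1 m/s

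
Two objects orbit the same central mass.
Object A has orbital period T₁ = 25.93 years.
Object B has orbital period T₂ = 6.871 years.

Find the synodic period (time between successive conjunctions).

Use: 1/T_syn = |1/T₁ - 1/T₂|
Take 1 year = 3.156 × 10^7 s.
T₁ = 25.93 years = 8.18351 × 10^8 s
T₂ = 6.871 years = 2.16849 × 10^8 s
1/T₁ = 1.22197 × 10^-9 s⁻¹
1/T₂ = 4.61151 × 10^-9 s⁻¹
|1/T₁ − 1/T₂| = 3.38954 × 10^-9 s⁻¹
T_syn = 1 / |1/T₁ − 1/T₂| = 2.95025 × 10^8 s ≈ 9.348 years

Final answer: T_syn = 9.348 years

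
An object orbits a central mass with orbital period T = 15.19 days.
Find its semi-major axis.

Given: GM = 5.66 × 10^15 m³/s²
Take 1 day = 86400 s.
T = 15.19 days = 1.31242 × 10^6 s
GM = 5.66 × 10^15 m³/s²
Kepler's third law: a³ = GM T² / (4π²)
T² = 1.72244 × 10^12 s²
a³ = (5.66 × 10^15) × (1.72244 × 10^12) / (4π²) = 2.46945 × 10^26 m³
a = (a³)^(1/3) = 6.27384 × 10^8 m ≈ 627.4 Mm

Final answer: 627.4 Mm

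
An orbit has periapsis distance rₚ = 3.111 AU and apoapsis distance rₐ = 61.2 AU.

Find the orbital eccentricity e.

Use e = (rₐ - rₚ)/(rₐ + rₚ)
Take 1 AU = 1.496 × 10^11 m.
rₚ = 3.111 AU = 4.65406 × 10^11 m
rₐ = 61.2 AU = 9.15552 × 10^12 m
rₐ − rₚ = 8.69011 × 10^12 m
rₐ + rₚ = 9.62093 × 10^12 m
e = (rₐ − rₚ)/(rₐ + rₚ) = 0.903251

Final answer: e = 0.9033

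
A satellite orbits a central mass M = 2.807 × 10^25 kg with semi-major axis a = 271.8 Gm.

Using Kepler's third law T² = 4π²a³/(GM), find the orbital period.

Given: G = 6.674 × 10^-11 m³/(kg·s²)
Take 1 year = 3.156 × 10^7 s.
M = 2.807 × 10^25 kg
GM = G × M = 6.674 × 10^-11 × 2.807 × 10^25 = 1.87339 × 10^15 m³/s²
a = 271.8 Gm = 2.718 × 10^11 m
a³ = 2.00793 × 10^34 m³
T = 2π √(a³/GM) = 2π √((2.00793 × 10^34) / (1.87339 × 10^15)) = 2π × 3.27386 × 10^9 s
T = 2.05703 × 10^10 s ≈ 651.8 years

Final answer: 651.8 years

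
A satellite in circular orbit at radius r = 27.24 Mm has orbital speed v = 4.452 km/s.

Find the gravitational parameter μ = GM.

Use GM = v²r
r = 27.24 Mm = 2.724 × 10^7 m
v = 4.452 km/s = 4452 m/s
v² = 1.98203 × 10^7 m²/s²
GM = v²r = 1.98203 × 10^7 × 2.724 × 10^7 = 5.39905 × 10^14 m³/s²
GM ≈ 5.399 × 10^14 m³/s²

Final answer: GM = 5.399 × 10^14 m³/s²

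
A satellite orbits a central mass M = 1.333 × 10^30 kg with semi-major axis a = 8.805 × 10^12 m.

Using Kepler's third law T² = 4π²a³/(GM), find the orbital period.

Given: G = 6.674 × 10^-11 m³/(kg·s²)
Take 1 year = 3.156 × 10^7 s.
M = 1.333 × 10^30 kg
GM = G × M = 6.674 × 10^-11 × 1.333 × 10^30 = 8.89644 × 10^19 m³/s²
a = 8.805 × 10^12 m
a³ = 6.82634 × 10^38 m³
T = 2π √(a³/GM) = 2π √((6.82634 × 10^38) / (8.89644 × 10^19)) = 2π × 2.77004 × 10^9 s
T = 1.74047 × 10^10 s ≈ 551.5 years

Final answer: 551.5 years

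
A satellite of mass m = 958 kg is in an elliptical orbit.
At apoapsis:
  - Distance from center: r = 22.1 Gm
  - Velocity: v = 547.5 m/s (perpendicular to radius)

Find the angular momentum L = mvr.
r = 22.1 Gm = 2.21 × 10^10 m
v = 547.5 m/s
vr = 547.5 × 2.21 × 10^10 = 1.20998 × 10^13 m²/s
L = m × vr = 958 × 1.20998 × 10^13 = 1.15916 × 10^16 kg·m²/s ≈ 1.159 × 10^16 kg·m²/s

Final answer: L = 1.159 × 10^16 kg·m²/s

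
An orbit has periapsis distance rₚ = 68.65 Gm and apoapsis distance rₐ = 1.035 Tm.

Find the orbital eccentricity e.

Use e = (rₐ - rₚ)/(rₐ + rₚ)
rₚ = 68.65 Gm = 6.865 × 10^10 m
rₐ = 1.035 Tm = 1.035 × 10^12 m
rₐ − rₚ = 9.6635 × 10^11 m
rₐ + rₚ = 1.10365 × 10^12 m
e = (rₐ − rₚ)/(rₐ + rₚ) = 0.875595

Final answer: e = 0.8756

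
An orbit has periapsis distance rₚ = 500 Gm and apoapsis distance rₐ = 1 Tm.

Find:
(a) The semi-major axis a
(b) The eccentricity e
rₚ = 500 Gm = 5 × 10^11 m
rₐ = 1 Tm = 1 × 10^12 m
(a) a = (rₚ + rₐ)/2 = 7.5 × 10^11 m ≈ 750 Gm
(b) e = (rₐ − rₚ)/(rₐ + rₚ) = (5 × 10^11) / (1.5 × 10^12) = 0.333333

Final answer:
(a) a = 750 Gm
(b) e = 0.3333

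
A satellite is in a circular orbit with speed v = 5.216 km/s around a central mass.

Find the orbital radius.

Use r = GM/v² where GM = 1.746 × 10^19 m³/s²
v = 5.216 km/s = 5216 m/s
GM = 1.746 × 10^19 m³/s²
v² = 2.72067 × 10^7 m²/s²
r = GM/v² = (1.746 × 10^19) / (2.72067 × 10^7) = 6.41755 × 10^11 m ≈ 6.418 × 10^11 m

Final answer: 6.418 × 10^11 m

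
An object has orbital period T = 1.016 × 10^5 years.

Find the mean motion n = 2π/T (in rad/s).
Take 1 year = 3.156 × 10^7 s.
T = 1.016 × 10^5 years = 3.2065 × 10^12 s
n = 2π / (3.2065 × 10^12 s) = 1.95952 × 10^-12 rad/s ≈ 1.96 × 10^-12 rad/s

Final answer: n = 1.96 × 10^-12 rad/s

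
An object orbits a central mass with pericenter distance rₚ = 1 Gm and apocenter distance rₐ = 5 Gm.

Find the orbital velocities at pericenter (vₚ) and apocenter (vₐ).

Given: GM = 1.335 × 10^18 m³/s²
rₚ = 1 Gm = 1 × 10^9 m
rₐ = 5 Gm = 5 × 10^9 m
GM = 1.335 × 10^18 m³/s²
a = (rₚ + rₐ)/2 = 3 × 10^9 m
Vis-viva: v² = GM (2/r − 1/a)
vₚ² = 1.335 × 10^18 × (2 × 10^-9 − 3.33333 × 10^-10) = 2.225 × 10^9 m²/s²
vₚ = 47169.9 m/s ≈ 47.17 km/s
vₐ² = 1.335 × 10^18 × (4 × 10^-10 − 3.33333 × 10^-10) = 8.9 × 10^7 m²/s²
vₐ = 9433.98 m/s ≈ 9.434 km/s

Final answer: vₚ = 47.17 km/s, vₐ = 9.434 km/s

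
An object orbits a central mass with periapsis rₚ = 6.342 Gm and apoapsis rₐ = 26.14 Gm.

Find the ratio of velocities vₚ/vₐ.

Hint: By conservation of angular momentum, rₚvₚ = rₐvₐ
rₚ = 6.342 Gm = 6.342 × 10^9 m
rₐ = 26.14 Gm = 2.614 × 10^10 m
rₚvₚ = rₐvₐ  ⇒  vₚ/vₐ = rₐ/rₚ
vₚ/vₐ = (2.614 × 10^10) / (6.342 × 10^9) = 4.12173

Final answer: vₚ/vₐ = 4.122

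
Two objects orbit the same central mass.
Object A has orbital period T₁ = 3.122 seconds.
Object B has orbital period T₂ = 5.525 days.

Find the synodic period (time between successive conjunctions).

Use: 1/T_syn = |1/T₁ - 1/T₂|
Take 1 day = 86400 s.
T₁ = 3.122 seconds
T₂ = 5.525 days = 477360 s
1/T₁ = 0.320307 s⁻¹
1/T₂ = 2.09486 × 10^-6 s⁻¹
|1/T₁ − 1/T₂| = 0.320305 s⁻¹
T_syn = 1 / |1/T₁ − 1/T₂| = 3.12202 s ≈ 3.122 seconds

Final answer: T_syn = 3.122 seconds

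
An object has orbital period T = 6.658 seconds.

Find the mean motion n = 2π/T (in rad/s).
T = 6.658 seconds
n = 2π / 6.658 s = 0.943705 rad/s ≈ 0.9437 rad/s

Final answer: n = 0.9437 rad/s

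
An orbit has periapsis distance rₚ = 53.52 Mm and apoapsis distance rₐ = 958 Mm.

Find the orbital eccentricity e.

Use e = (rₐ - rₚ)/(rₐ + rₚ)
rₚ = 53.52 Mm = 5.352 × 10^7 m
rₐ = 958 Mm = 9.58 × 10^8 m
rₐ − rₚ = 9.0448 × 10^8 m
rₐ + rₚ = 1.01152 × 10^9 m
e = (rₐ − rₚ)/(rₐ + rₚ) = 0.894179

Final answer: e = 0.8942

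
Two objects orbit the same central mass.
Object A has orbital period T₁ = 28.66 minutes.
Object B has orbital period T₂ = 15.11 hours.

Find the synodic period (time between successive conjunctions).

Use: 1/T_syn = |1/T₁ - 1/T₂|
T₁ = 28.66 minutes = 1719.6 s
T₂ = 15.11 hours = 54396 s
1/T₁ = 0.000581531 s⁻¹
1/T₂ = 1.83837 × 10^-5 s⁻¹
|1/T₁ − 1/T₂| = 0.000563147 s⁻¹
T_syn = 1 / |1/T₁ − 1/T₂| = 1775.74 s ≈ 29.6 minutes

Final answer: T_syn = 29.6 minutes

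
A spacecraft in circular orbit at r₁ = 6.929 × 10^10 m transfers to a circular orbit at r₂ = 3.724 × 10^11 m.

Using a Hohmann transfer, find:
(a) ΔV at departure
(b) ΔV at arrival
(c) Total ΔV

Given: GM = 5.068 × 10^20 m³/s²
r₁ = 6.929 × 10^10 m
r₂ = 3.724 × 10^11 m
GM = 5.068 × 10^20 m³/s²
Transfer ellipse: a_t = (r₁ + r₂)/2 = 2.20845 × 10^11 m
Circular speed at r₁: v₁ = √(GM/r₁) = 85523 m/s
Transfer speed at r₁ (periapsis): v₁ₜ = √(GM(2/r₁ − 1/a_t)) = 111057 m/s
(a) ΔV₁ = v₁ₜ − v₁ = 25533.5 m/s ≈ 25.53 km/s
Circular speed at r₂: v₂ = √(GM/r₂) = 36890.4 m/s
Transfer speed at r₂ (apoapsis): v₂ₜ = √(GM(2/r₂ − 1/a_t)) = 20663.6 m/s
(b) ΔV₂ = v₂ − v₂ₜ = 16226.9 m/s ≈ 16.23 km/s
(c) ΔV_total = ΔV₁ + ΔV₂ = 41760.4 m/s ≈ 41.76 km/s

Final answer:
(a) ΔV₁ = 25.53 km/s
(b) ΔV₂ = 16.23 km/s
(c) ΔV_total = 41.76 km/s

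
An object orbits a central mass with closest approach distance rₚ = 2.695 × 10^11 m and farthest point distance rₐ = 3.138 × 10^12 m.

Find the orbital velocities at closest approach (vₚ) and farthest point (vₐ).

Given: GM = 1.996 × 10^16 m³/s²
rₚ = 2.695 × 10^11 m
rₐ = 3.138 × 10^12 m
GM = 1.996 × 10^16 m³/s²
a = (rₚ + rₐ)/2 = 1.70375 × 10^12 m
Vis-viva: v² = GM (2/r − 1/a)
vₚ² = 1.996 × 10^16 × (7.42115 × 10^-12 − 5.86941 × 10^-13) = 136411 m²/s²
vₚ = 369.338 m/s ≈ 369.3 m/s
vₐ² = 1.996 × 10^16 × (6.37349 × 10^-13 − 5.86941 × 10^-13) = 1006.14 m²/s²
vₐ = 31.7198 m/s ≈ 31.72 m/s

Final answer: vₚ = 369.3 m/s, vₐ = 31.72 m/s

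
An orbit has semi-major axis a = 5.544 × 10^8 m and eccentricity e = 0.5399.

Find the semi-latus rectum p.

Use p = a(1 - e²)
a = 5.544 × 10^8 m
e = 0.5399,  e² = 0.291492,  1 − e² = 0.708508
p = a(1 − e²) = 5.544 × 10^8 m × 0.708508 = 3.92797 × 10^8 m ≈ 3.928 × 10^8 m

Final answer: p = 3.928 × 10^8 m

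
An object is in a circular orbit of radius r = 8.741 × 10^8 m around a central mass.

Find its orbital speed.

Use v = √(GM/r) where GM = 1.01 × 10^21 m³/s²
r = 8.741 × 10^8 m
GM = 1.01 × 10^21 m³/s²
GM/r = (1.01 × 10^21) / (8.741 × 10^8) = 1.15547 × 10^12 m²/s²
v = √(GM/r) = 1.07493 × 10^6 m/s ≈ 1075 km/s

Final answer: 1075 km/s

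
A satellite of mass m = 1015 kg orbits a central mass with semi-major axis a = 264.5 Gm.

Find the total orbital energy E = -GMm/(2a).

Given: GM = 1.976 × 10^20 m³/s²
a = 264.5 Gm = 2.645 × 10^11 m
GM = 1.976 × 10^20 m³/s²
2a = 5.29 × 10^11 m
GMm = 1.976 × 10^20 × 1015 = 2.00564 × 10^23 m³·kg/s²
E = −GMm/(2a) = -3.79138 × 10^11 J ≈ -379.1 GJ

Final answer: -379.1 GJ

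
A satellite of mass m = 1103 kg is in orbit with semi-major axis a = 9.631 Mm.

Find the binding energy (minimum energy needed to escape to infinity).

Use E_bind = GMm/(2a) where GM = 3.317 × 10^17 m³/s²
a = 9.631 Mm = 9.631 × 10^6 m
GM = 3.317 × 10^17 m³/s²
m = 1103 kg
GMm = 3.317 × 10^17 × 1103 = 3.65865 × 10^20 m³·kg/s²
2a = 1.9262 × 10^7 m
E_bind = GMm/(2a) = 1.89941 × 10^13 J ≈ 18.99 TJ

Final answer: 18.99 TJ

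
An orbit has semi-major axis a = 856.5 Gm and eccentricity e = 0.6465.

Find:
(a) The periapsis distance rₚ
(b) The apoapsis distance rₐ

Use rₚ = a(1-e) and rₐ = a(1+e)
a = 856.5 Gm = 8.565 × 10^11 m
e = 0.6465:  1 − e = 0.3535,  1 + e = 1.6465
(a) rₚ = a(1 − e) = 8.565 × 10^11 m × 0.3535 = 3.02773 × 10^11 m ≈ 302.8 Gm
(b) rₐ = a(1 + e) = 8.565 × 10^11 m × 1.6465 = 1.41023 × 10^12 m ≈ 1.41 Tm

Final answer:
(a) rₚ = 302.8 Gm
(b) rₐ = 1.41 Tm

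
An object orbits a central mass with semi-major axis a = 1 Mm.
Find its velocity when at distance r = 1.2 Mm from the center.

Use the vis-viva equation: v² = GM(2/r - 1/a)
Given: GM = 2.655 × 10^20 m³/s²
a = 1 Mm = 1 × 10^6 m
r = 1.2 Mm = 1.2 × 10^6 m
GM = 2.655 × 10^20 m³/s²
2/r − 1/a = 1.66667 × 10^-6 − 1 × 10^-6 = 6.66667 × 10^-7 m⁻¹
v² = GM (2/r − 1/a) = 1.77 × 10^14 m²/s²
v = 1.33041 × 10^7 m/s ≈ 1.33 × 10^4 km/s

Final answer: 1.33 × 10^4 km/s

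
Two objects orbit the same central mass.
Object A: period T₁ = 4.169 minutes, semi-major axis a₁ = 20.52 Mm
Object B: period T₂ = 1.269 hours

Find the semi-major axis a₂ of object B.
T₁ = 4.169 minutes = 250.14 s
T₂ = 1.269 hours = 4568.4 s
a₁ = 20.52 Mm = 2.052 × 10^7 m
Kepler's third law: (T₂/T₁)² = (a₂/a₁)³  ⇒  a₂ = a₁ (T₂/T₁)^(2/3)
T₂/T₁ = 18.2634
(T₂/T₁)^(2/3) = 6.93512
a₂ = 2.052 × 10^7 m × 6.93512 = 1.42309 × 10^8 m ≈ 142.3 Mm

Final answer: a₂ = 142.3 Mm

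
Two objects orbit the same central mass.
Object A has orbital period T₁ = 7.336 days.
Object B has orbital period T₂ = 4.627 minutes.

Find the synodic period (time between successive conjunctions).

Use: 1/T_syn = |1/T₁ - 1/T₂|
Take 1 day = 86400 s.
T₁ = 7.336 days = 633830 s
T₂ = 4.627 minutes = 277.62 s
1/T₁ = 1.57771 × 10^-6 s⁻¹
1/T₂ = 0.00360205 s⁻¹
|1/T₁ − 1/T₂| = 0.00360047 s⁻¹
T_syn = 1 / |1/T₁ − 1/T₂| = 277.742 s ≈ 4.629 minutes

Final answer: T_syn = 4.629 minutes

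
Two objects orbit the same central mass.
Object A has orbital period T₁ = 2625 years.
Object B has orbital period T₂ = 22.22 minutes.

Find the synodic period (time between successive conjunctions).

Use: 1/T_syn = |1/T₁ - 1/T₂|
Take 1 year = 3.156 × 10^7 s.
T₁ = 2625 years = 8.2845 × 10^10 s
T₂ = 22.22 minutes = 1333.2 s
1/T₁ = 1.20707 × 10^-11 s⁻¹
1/T₂ = 0.000750075 s⁻¹
|1/T₁ − 1/T₂| = 0.000750075 s⁻¹
T_syn = 1 / |1/T₁ − 1/T₂| = 1333.2 s ≈ 22.22 minutes

Final answer: T_syn = 22.22 minutes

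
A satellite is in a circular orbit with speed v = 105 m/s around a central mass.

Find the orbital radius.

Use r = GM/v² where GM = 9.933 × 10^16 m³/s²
v = 105 m/s
GM = 9.933 × 10^16 m³/s²
v² = 11025 m²/s²
r = GM/v² = (9.933 × 10^16) / 11025 = 9.00952 × 10^12 m ≈ 9.01 × 10^12 m

Final answer: 9.01 × 10^12 m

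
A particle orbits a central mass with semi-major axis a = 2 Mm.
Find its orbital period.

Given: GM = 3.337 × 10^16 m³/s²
a = 2 Mm = 2 × 10^6 m
GM = 3.337 × 10^16 m³/s²
a³ = 8 × 10^18 m³
T = 2π √(a³/GM) = 2π √((8 × 10^18) / (3.337 × 10^16)) = 2π × 15.4834 s
T = 97.2852 s ≈ 1.621 minutes

Final answer: 1.621 minutes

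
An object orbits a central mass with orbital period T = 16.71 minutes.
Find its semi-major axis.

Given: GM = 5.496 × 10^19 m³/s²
T = 16.71 minutes = 1002.6 s
GM = 5.496 × 10^19 m³/s²
Kepler's third law: a³ = GM T² / (4π²)
T² = 1.00521 × 10^6 s²
a³ = (5.496 × 10^19) × (1.00521 × 10^6) / (4π²) = 1.3994 × 10^24 m³
a = (a³)^(1/3) = 1.11853 × 10^8 m ≈ 1.119 × 10^8 m

Final answer: 1.119 × 10^8 m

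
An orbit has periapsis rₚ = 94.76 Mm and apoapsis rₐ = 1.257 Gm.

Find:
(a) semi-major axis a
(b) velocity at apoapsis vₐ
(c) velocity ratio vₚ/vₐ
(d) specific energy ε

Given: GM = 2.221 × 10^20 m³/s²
rₚ = 94.76 Mm = 9.476 × 10^7 m
rₐ = 1.257 Gm = 1.257 × 10^9 m
GM = 2.221 × 10^20 m³/s²
a = (rₚ + rₐ)/2 = 6.7588 × 10^8 m
e = (rₐ − rₚ)/(rₐ + rₚ) = (1.16224 × 10^9) / (1.35176 × 10^9) = 0.859798
(a) a = 6.7588 × 10^8 m ≈ 675.9 Mm
(b) vₐ² = GM (2/rₐ − 1/a) = 2.221 × 10^20 × (1.59109 × 10^-9 − 1.47955 × 10^-9) = 2.47724 × 10^10 m²/s²;  vₐ = 157393 m/s ≈ 157.4 km/s
(c) vₚ/vₐ = rₐ/rₚ (angular momentum) = (1.257 × 10^9) / (9.476 × 10^7) = 13.2651 ≈ 13.27
(d) 2a = 1.35176 × 10^9 m;  ε = −GM/(2a) = -1.64304 × 10^11 J/kg ≈ -164.3 GJ/kg

Final answer:
(a) semi-major axis a = 675.9 Mm
(b) velocity at apoapsis vₐ = 157.4 km/s
(c) velocity ratio vₚ/vₐ = 13.27
(d) specific energy ε = -164.3 GJ/kg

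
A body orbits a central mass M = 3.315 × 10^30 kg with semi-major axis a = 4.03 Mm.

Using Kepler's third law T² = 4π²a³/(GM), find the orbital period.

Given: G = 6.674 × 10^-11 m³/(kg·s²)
M = 3.315 × 10^30 kg
GM = G × M = 6.674 × 10^-11 × 3.315 × 10^30 = 2.21243 × 10^20 m³/s²
a = 4.03 Mm = 4.03 × 10^6 m
a³ = 6.54508 × 10^19 m³
T = 2π √(a³/GM) = 2π √((6.54508 × 10^19) / (2.21243 × 10^20)) = 2π × 0.543905 s
T = 3.41745 s ≈ 3.417 seconds

Final answer: 3.417 seconds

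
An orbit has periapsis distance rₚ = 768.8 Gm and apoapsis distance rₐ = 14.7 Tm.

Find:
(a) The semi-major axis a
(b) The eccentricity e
rₚ = 768.8 Gm = 7.688 × 10^11 m
rₐ = 14.7 Tm = 1.47 × 10^13 m
(a) a = (rₚ + rₐ)/2 = 7.7344 × 10^12 m ≈ 7.734 Tm
(b) e = (rₐ − rₚ)/(rₐ + rₚ) = (1.39312 × 10^13) / (1.54688 × 10^13) = 0.9006

Final answer:
(a) a = 7.734 Tm
(b) e = 0.9006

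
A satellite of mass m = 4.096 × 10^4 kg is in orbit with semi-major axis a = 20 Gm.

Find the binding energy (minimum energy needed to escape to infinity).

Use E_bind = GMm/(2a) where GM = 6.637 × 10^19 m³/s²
a = 20 Gm = 2 × 10^10 m
GM = 6.637 × 10^19 m³/s²
m = 4.096 × 10^4 kg
GMm = 6.637 × 10^19 × 40960 = 2.71852 × 10^24 m³·kg/s²
2a = 4 × 10^10 m
E_bind = GMm/(2a) = 6.79629 × 10^13 J ≈ 67.96 TJ

Final answer: 67.96 TJ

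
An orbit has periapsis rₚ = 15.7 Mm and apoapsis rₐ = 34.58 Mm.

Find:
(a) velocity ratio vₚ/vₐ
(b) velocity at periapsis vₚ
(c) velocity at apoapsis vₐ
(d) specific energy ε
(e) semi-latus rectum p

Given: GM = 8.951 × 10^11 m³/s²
rₚ = 15.7 Mm = 1.57 × 10^7 m
rₐ = 34.58 Mm = 3.458 × 10^7 m
GM = 8.951 × 10^11 m³/s²
a = (rₚ + rₐ)/2 = 2.514 × 10^7 m
e = (rₐ − rₚ)/(rₐ + rₚ) = (1.888 × 10^7) / (5.028 × 10^7) = 0.375497
(a) vₚ/vₐ = rₐ/rₚ (angular momentum) = (3.458 × 10^7) / (1.57 × 10^7) = 2.20255 ≈ 2.203
(b) vₚ² = GM (2/rₚ − 1/a) = 8.951 × 10^11 × (1.27389 × 10^-7 − 3.97772 × 10^-8) = 78420.9 m²/s²;  vₚ = 280.037 m/s ≈ 280 m/s
(c) vₐ² = GM (2/rₐ − 1/a) = 8.951 × 10^11 × (5.78369 × 10^-8 − 3.97772 × 10^-8) = 16165.2 m²/s²;  vₐ = 127.142 m/s ≈ 127.1 m/s
(d) 2a = 5.028 × 10^7 m;  ε = −GM/(2a) = -17802.3 J/kg ≈ -17.8 kJ/kg
(e) 1 − e² = 0.859002;  p = a(1 − e²) = 2.514 × 10^7 × 0.859002 = 2.15953 × 10^7 m ≈ 21.6 Mm

Final answer:
(a) velocity ratio vₚ/vₐ = 2.203
(b) velocity at periapsis vₚ = 280 m/s
(c) velocity at apoapsis vₐ = 127.1 m/s
(d) specific energy ε = -17.8 kJ/kg
(e) semi-latus rectum p = 21.6 Mm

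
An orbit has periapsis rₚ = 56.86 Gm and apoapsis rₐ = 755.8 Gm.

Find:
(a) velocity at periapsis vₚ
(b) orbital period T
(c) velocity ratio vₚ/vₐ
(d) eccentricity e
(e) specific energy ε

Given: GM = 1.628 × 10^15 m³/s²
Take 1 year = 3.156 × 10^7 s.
rₚ = 56.86 Gm = 5.686 × 10^10 m
rₐ = 755.8 Gm = 7.558 × 10^11 m
GM = 1.628 × 10^15 m³/s²
a = (rₚ + rₐ)/2 = 4.0633 × 10^11 m
e = (rₐ − rₚ)/(rₐ + rₚ) = (6.9894 × 10^11) / (8.1266 × 10^11) = 0.860064
(a) vₚ² = GM (2/rₚ − 1/a) = 1.628 × 10^15 × (3.51741 × 10^-11 − 2.46105 × 10^-12) = 53256.9 m²/s²;  vₚ = 230.774 m/s ≈ 230.8 m/s
(b) a³ = 6.70867 × 10^34 m³;  T = 2π √(a³/GM) = 2π × 6.41935 × 10^9 s = 4.0334 × 10^10 s ≈ 1278 years
(c) vₚ/vₐ = rₐ/rₚ (angular momentum) = (7.558 × 10^11) / (5.686 × 10^10) = 13.2923 ≈ 13.29
(d) e = 0.860064 ≈ 0.8601
(e) 2a = 8.1266 × 10^11 m;  ε = −GM/(2a) = -2003.3 J/kg ≈ -2.003 kJ/kg

Final answer:
(a) velocity at periapsis vₚ = 230.8 m/s
(b) orbital period T = 1278 years
(c) velocity ratio vₚ/vₐ = 13.29
(d) eccentricity e = 0.8601
(e) specific energy ε = -2.003 kJ/kg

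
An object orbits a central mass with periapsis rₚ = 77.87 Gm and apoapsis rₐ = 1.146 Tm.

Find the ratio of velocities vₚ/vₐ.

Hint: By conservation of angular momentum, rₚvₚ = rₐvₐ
rₚ = 77.87 Gm = 7.787 × 10^10 m
rₐ = 1.146 Tm = 1.146 × 10^12 m
rₚvₚ = rₐvₐ  ⇒  vₚ/vₐ = rₐ/rₚ
vₚ/vₐ = (1.146 × 10^12) / (7.787 × 10^10) = 14.7168

Final answer: vₚ/vₐ = 14.72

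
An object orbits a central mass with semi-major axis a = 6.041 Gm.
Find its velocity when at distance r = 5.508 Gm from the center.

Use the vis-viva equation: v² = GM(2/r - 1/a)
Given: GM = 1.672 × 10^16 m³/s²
a = 6.041 Gm = 6.041 × 10^9 m
r = 5.508 Gm = 5.508 × 10^9 m
GM = 1.672 × 10^16 m³/s²
2/r − 1/a = 3.63108 × 10^-10 − 1.65536 × 10^-10 = 1.97573 × 10^-10 m⁻¹
v² = GM (2/r − 1/a) = 3.30342 × 10^6 m²/s²
v = 1817.53 m/s ≈ 1.818 km/s

Final answer: 1.818 km/s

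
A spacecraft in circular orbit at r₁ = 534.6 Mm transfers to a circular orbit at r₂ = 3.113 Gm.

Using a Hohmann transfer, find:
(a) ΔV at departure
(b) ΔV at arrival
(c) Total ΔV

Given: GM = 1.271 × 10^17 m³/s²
r₁ = 534.6 Mm = 5.346 × 10^8 m
r₂ = 3.113 Gm = 3.113 × 10^9 m
GM = 1.271 × 10^17 m³/s²
Transfer ellipse: a_t = (r₁ + r₂)/2 = 1.8238 × 10^9 m
Circular speed at r₁: v₁ = √(GM/r₁) = 15419.1 m/s
Transfer speed at r₁ (periapsis): v₁ₜ = √(GM(2/r₁ − 1/a_t)) = 20144.6 m/s
(a) ΔV₁ = v₁ₜ − v₁ = 4725.55 m/s ≈ 4.726 km/s
Circular speed at r₂: v₂ = √(GM/r₂) = 6389.74 m/s
Transfer speed at r₂ (apoapsis): v₂ₜ = √(GM(2/r₂ − 1/a_t)) = 3459.47 m/s
(b) ΔV₂ = v₂ − v₂ₜ = 2930.27 m/s ≈ 2.93 km/s
(c) ΔV_total = ΔV₁ + ΔV₂ = 7655.83 m/s ≈ 7.656 km/s

Final answer:
(a) ΔV₁ = 4.726 km/s
(b) ΔV₂ = 2.93 km/s
(c) ΔV_total = 7.656 km/s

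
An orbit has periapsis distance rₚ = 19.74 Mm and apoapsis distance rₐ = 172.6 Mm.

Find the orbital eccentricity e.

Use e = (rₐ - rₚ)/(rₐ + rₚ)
rₚ = 19.74 Mm = 1.974 × 10^7 m
rₐ = 172.6 Mm = 1.726 × 10^8 m
rₐ − rₚ = 1.5286 × 10^8 m
rₐ + rₚ = 1.9234 × 10^8 m
e = (rₐ − rₚ)/(rₐ + rₚ) = 0.794738

Final answer: e = 0.7947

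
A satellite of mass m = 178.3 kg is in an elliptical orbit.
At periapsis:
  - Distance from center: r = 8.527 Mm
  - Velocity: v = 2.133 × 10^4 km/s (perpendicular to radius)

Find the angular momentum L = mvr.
r = 8.527 Mm = 8.527 × 10^6 m
v = 2.133 × 10^4 km/s = 2.133 × 10^7 m/s
vr = 2.133 × 10^7 × 8.527 × 10^6 = 1.81881 × 10^14 m²/s
L = m × vr = 178.3 × 1.81881 × 10^14 = 3.24294 × 10^16 kg·m²/s ≈ 3.243 × 10^16 kg·m²/s

Final answer: L = 3.243 × 10^16 kg·m²/s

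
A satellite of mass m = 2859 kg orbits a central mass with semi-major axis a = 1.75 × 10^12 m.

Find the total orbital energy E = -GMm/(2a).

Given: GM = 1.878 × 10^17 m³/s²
a = 1.75 × 10^12 m
GM = 1.878 × 10^17 m³/s²
2a = 3.5 × 10^12 m
GMm = 1.878 × 10^17 × 2859 = 5.3692 × 10^20 m³·kg/s²
E = −GMm/(2a) = -1.53406 × 10^8 J ≈ -153.4 MJ

Final answer: -153.4 MJ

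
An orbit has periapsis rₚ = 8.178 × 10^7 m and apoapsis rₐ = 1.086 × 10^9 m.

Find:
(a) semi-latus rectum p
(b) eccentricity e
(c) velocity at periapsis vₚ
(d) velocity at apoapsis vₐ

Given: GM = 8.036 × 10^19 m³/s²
rₚ = 8.178 × 10^7 m
rₐ = 1.086 × 10^9 m
GM = 8.036 × 10^19 m³/s²
a = (rₚ + rₐ)/2 = 5.8389 × 10^8 m
e = (rₐ − rₚ)/(rₐ + rₚ) = (1.00422 × 10^9) / (1.16778 × 10^9) = 0.859939
(a) 1 − e² = 0.260504;  p = a(1 − e²) = 5.8389 × 10^8 × 0.260504 = 1.52106 × 10^8 m ≈ 1.521 × 10^8 m
(b) e = 0.859939 ≈ 0.8599
(c) vₚ² = GM (2/rₚ − 1/a) = 8.036 × 10^19 × (2.44559 × 10^-8 − 1.71265 × 10^-9) = 1.82764 × 10^12 m²/s²;  vₚ = 1.3519 × 10^6 m/s ≈ 1352 km/s
(d) vₐ² = GM (2/rₐ − 1/a) = 8.036 × 10^19 × (1.84162 × 10^-9 − 1.71265 × 10^-9) = 1.0364 × 10^10 m²/s²;  vₐ = 101804 m/s ≈ 101.8 km/s

Final answer:
(a) semi-latus rectum p = 1.521 × 10^8 m
(b) eccentricity e = 0.8599
(c) velocity at periapsis vₚ = 1352 km/s
(d) velocity at apoapsis vₐ = 101.8 km/s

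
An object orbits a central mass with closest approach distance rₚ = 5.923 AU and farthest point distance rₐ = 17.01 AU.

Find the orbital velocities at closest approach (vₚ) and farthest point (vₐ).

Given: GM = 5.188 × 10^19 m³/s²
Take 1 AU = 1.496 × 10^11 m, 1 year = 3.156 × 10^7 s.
rₚ = 5.923 AU = 8.86081 × 10^11 m
rₐ = 17.01 AU = 2.5447 × 10^12 m
GM = 5.188 × 10^19 m³/s²
a = (rₚ + rₐ)/2 = 1.71539 × 10^12 m
Vis-viva: v² = GM (2/r − 1/a)
vₚ² = 5.188 × 10^19 × (2.25713 × 10^-12 − 5.82958 × 10^-13) = 8.68561 × 10^7 m²/s²
vₚ = 9319.66 m/s ≈ 1.966 AU/year
vₐ² = 5.188 × 10^19 × (7.85948 × 10^-13 − 5.82958 × 10^-13) = 1.05311 × 10^7 m²/s²
vₐ = 3245.17 m/s ≈ 0.6846 AU/year

Final answer: vₚ = 1.966 AU/year, vₐ = 0.6846 AU/year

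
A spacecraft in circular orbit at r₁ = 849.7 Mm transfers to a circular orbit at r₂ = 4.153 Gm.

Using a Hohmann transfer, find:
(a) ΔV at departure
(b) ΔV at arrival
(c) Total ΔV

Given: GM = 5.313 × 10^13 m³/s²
r₁ = 849.7 Mm = 8.497 × 10^8 m
r₂ = 4.153 Gm = 4.153 × 10^9 m
GM = 5.313 × 10^13 m³/s²
Transfer ellipse: a_t = (r₁ + r₂)/2 = 2.50135 × 10^9 m
Circular speed at r₁: v₁ = √(GM/r₁) = 250.056 m/s
Transfer speed at r₁ (periapsis): v₁ₜ = √(GM(2/r₁ − 1/a_t)) = 322.204 m/s
(a) ΔV₁ = v₁ₜ − v₁ = 72.148 m/s ≈ 72.15 m/s
Circular speed at r₂: v₂ = √(GM/r₂) = 113.107 m/s
Transfer speed at r₂ (apoapsis): v₂ₜ = √(GM(2/r₂ − 1/a_t)) = 65.9226 m/s
(b) ΔV₂ = v₂ − v₂ₜ = 47.1842 m/s ≈ 47.18 m/s
(c) ΔV_total = ΔV₁ + ΔV₂ = 119.332 m/s ≈ 119.3 m/s

Final answer:
(a) ΔV₁ = 72.15 m/s
(b) ΔV₂ = 47.18 m/s
(c) ΔV_total = 119.3 m/s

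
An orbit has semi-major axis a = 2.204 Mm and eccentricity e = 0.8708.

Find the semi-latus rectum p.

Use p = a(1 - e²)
a = 2.204 Mm = 2.204 × 10^6 m
e = 0.8708,  e² = 0.758293,  1 − e² = 0.241707
p = a(1 − e²) = 2.204 × 10^6 m × 0.241707 = 532723 m ≈ 532.7 km

Final answer: p = 532.7 km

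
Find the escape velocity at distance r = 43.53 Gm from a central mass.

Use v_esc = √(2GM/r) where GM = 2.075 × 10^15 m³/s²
r = 43.53 Gm = 4.353 × 10^10 m
GM = 2.075 × 10^15 m³/s²
2GM/r = 2 × (2.075 × 10^15) / (4.353 × 10^10) = 95336.5 m²/s²
v_esc = √(2GM/r) = 308.766 m/s ≈ 308.8 m/s

Final answer: 308.8 m/s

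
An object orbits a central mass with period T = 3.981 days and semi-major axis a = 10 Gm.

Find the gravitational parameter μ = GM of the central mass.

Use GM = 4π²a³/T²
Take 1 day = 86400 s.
T = 3.981 days = 343958 s
a = 10 Gm = 1 × 10^10 m
a³ = 1 × 10^30 m³
T² = 1.18307 × 10^11 s²
GM = 4π² × (1 × 10^30) / (1.18307 × 10^11) = 3.33694 × 10^20 m³/s²
GM ≈ 3.337 × 10^20 m³/s²

Final answer: GM = 3.337 × 10^20 m³/s²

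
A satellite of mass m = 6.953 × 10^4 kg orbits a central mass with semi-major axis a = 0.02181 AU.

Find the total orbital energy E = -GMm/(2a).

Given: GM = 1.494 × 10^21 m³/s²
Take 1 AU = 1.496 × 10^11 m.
a = 0.02181 AU = 3.26278 × 10^9 m
GM = 1.494 × 10^21 m³/s²
2a = 6.52555 × 10^9 m
GMm = 1.494 × 10^21 × 69530 = 1.03878 × 10^26 m³·kg/s²
E = −GMm/(2a) = -1.59186 × 10^16 J ≈ -15.92 PJ

Final answer: -15.92 PJ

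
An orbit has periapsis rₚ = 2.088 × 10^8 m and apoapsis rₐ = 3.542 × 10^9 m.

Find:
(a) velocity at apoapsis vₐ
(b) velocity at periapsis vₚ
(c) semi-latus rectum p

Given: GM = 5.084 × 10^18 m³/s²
rₚ = 2.088 × 10^8 m
rₐ = 3.542 × 10^9 m
GM = 5.084 × 10^18 m³/s²
a = (rₚ + rₐ)/2 = 1.8754 × 10^9 m
e = (rₐ − rₚ)/(rₐ + rₚ) = (3.3332 × 10^9) / (3.7508 × 10^9) = 0.888664
(a) vₐ² = GM (2/rₐ − 1/a) = 5.084 × 10^18 × (5.64653 × 10^-10 − 5.3322 × 10^-10) = 1.59806 × 10^8 m²/s²;  vₐ = 12641.4 m/s ≈ 12.64 km/s
(b) vₚ² = GM (2/rₚ − 1/a) = 5.084 × 10^18 × (9.57854 × 10^-9 − 5.3322 × 10^-10) = 4.59864 × 10^10 m²/s²;  vₚ = 214444 m/s ≈ 214.4 km/s
(c) 1 − e² = 0.210277;  p = a(1 − e²) = 1.8754 × 10^9 × 0.210277 = 3.94353 × 10^8 m ≈ 3.944 × 10^8 m

Final answer:
(a) velocity at apoapsis vₐ = 12.64 km/s
(b) velocity at periapsis vₚ = 214.4 km/s
(c) semi-latus rectum p = 3.944 × 10^8 m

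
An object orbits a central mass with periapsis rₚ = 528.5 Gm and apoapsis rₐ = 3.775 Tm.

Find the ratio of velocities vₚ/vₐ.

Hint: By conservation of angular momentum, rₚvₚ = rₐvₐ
rₚ = 528.5 Gm = 5.285 × 10^11 m
rₐ = 3.775 Tm = 3.775 × 10^12 m
rₚvₚ = rₐvₐ  ⇒  vₚ/vₐ = rₐ/rₚ
vₚ/vₐ = (3.775 × 10^12) / (5.285 × 10^11) = 7.14286

Final answer: vₚ/vₐ = 7.143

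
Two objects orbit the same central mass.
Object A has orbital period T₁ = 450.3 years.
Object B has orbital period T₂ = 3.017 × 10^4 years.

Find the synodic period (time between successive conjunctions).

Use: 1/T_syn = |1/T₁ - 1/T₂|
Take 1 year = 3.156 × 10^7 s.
T₁ = 450.3 years = 1.42115 × 10^10 s
T₂ = 3.017 × 10^4 years = 9.52165 × 10^11 s
1/T₁ = 7.03657 × 10^-11 s⁻¹
1/T₂ = 1.05024 × 10^-12 s⁻¹
|1/T₁ − 1/T₂| = 6.93155 × 10^-11 s⁻¹
T_syn = 1 / |1/T₁ − 1/T₂| = 1.44268 × 10^10 s ≈ 457.1 years

Final answer: T_syn = 457.1 years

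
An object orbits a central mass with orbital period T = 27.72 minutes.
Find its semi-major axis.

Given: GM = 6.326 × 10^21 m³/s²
T = 27.72 minutes = 1663.2 s
GM = 6.326 × 10^21 m³/s²
Kepler's third law: a³ = GM T² / (4π²)
T² = 2.76623 × 10^6 s²
a³ = (6.326 × 10^21) × (2.76623 × 10^6) / (4π²) = 4.4326 × 10^26 m³
a = (a³)^(1/3) = 7.62464 × 10^8 m ≈ 7.625 × 10^8 m

Final answer: 7.625 × 10^8 m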